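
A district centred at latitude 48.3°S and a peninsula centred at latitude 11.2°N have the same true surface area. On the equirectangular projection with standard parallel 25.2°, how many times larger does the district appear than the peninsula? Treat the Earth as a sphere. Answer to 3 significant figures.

In the equirectangular projection with standard parallel φ₀ = 25.2° (x = Rλ cos φ₀, y = Rφ), meridians are true-scale (h = 1) and the parallel scale is k = cos φ₀ / cos φ.
Areal scale at 48.3°: h·k = 1.000 × 1.360 = 1.360.
Areal scale at 11.2°: h·k = 1.000 × 0.9224 = 0.9224.
Ratio = 1.360/0.9224 ≈ 1.47.

1.47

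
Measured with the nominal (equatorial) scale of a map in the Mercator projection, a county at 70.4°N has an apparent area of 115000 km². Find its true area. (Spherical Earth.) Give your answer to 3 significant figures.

Mercator is conformal, so the point scale is isotropic: h = k = sec φ = 1/cos φ.
Areal scale = k² = sec²φ = 1/cos²(70.4°) = 1/0.3355² = 8.887.
True area = apparent / (areal scale) = 115000 / 8.887 ≈ 12900 km².

12900 km²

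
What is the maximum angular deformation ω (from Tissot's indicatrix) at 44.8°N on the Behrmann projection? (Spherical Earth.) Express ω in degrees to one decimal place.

22.7°

Behrmann is a cylindrical equal-area projection with standard parallels at ±30°. For cylindrical equal-area with standard parallel φ₀, h = cos φ / cos φ₀ and k = cos φ₀ / cos φ, so h·k = 1.
At 44.8°: h = 0.8193, k = 1.220; principal scales a = 1.220, b = 0.8193.
sin(ω/2) = (a − b)/(a + b) = 0.4012/2.040 = 0.1967, so ω = 2 arcsin(0.1967) ≈ 22.7°.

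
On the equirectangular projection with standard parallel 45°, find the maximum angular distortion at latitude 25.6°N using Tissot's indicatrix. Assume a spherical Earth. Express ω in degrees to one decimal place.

In the equirectangular projection with standard parallel φ₀ = 45° (x = Rλ cos φ₀, y = Rφ), meridians are true-scale (h = 1) and the parallel scale is k = cos φ₀ / cos φ.
At 25.6°: h = 1.000, k = 0.7841; principal scales a = 1.000, b = 0.7841.
sin(ω/2) = (a − b)/(a + b) = 0.2159/1.784 = 0.1210, so ω = 2 arcsin(0.1210) ≈ 13.9°.

13.9°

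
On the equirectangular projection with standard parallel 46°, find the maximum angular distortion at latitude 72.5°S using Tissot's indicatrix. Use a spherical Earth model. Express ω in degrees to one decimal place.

With standard parallel φ₀ = 46°, the equirectangular projection gives x = Rλ cos φ₀, y = Rφ, so h = 1 and k = cos 46° / cos φ.
At 72.5°: h = 1.000, k = 2.310; principal scales a = 2.310, b = 1.000.
sin(ω/2) = (a − b)/(a + b) = 1.310/3.310 = 0.3958, so ω = 2 arcsin(0.3958) ≈ 46.6°.

46.6°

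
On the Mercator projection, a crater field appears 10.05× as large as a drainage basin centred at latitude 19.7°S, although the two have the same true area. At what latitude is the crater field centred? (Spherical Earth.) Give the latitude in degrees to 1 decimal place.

72.7°

On Mercator, (apparent₁)/(apparent₂) = sec²φ₁ / sec²φ₂ when true areas are equal.
cos²φ₂ / cos²φ₁ = 10.05  ⇒  cos φ₁ = cos 19.7° / √10.05 = 0.9415/3.170 = 0.2970.
φ₁ = arccos(0.2970) ≈ 72.7°.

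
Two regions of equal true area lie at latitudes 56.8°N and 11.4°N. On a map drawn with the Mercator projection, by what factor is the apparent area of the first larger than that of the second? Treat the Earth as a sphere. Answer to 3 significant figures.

Mercator is conformal with k = sec φ, so areal scale = k² = sec²φ.
At 56.8°: sec²(56.8°) = 1/0.5476² = 3.335.
At 11.4°: sec²(11.4°) = 1/0.9803² = 1.041.
Ratio = 3.335/1.041 = cos²(11.4°)/cos²(56.8°) ≈ 3.20.

3.20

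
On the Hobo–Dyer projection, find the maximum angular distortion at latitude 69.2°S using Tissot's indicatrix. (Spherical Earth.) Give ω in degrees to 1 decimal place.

83.5°

Hobo–Dyer is a cylindrical equal-area projection with standard parallels at ±37.5°. For cylindrical equal-area with standard parallel φ₀, h = cos φ / cos φ₀ and k = cos φ₀ / cos φ, so h·k = 1.
At 69.2°: h = 0.4476, k = 2.234; principal scales a = 2.234, b = 0.4476.
sin(ω/2) = (a − b)/(a + b) = 1.787/2.682 = 0.6662, so ω = 2 arcsin(0.6662) ≈ 83.5°.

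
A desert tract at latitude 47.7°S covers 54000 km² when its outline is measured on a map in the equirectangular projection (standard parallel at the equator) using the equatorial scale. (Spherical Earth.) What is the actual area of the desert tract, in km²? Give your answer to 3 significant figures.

For the equirectangular projection with φ₀ = 0 (plate carrée), h = 1 along meridians and k = sec φ along parallels.
Areal scale = h·k = 1 × sec φ; at 47.7°, h = 1.000, k = 1.486, so h·k = 1.486.
True area = apparent / (areal scale) = 54000 / 1.486 ≈ 36300 km².

36300 km²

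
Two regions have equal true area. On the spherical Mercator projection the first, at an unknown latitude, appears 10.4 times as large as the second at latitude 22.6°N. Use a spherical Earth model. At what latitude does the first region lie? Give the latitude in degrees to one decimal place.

73.4°

For equal true areas on Mercator, apparent areas scale as sec²φ, so the ratio is cos²φ₂ / cos²φ₁.
cos²φ₂ / cos²φ₁ = 10.4  ⇒  cos φ₁ = cos 22.6° / √10.4 = 0.9232/3.225 = 0.2863.
φ₁ = arccos(0.2863) ≈ 73.4°.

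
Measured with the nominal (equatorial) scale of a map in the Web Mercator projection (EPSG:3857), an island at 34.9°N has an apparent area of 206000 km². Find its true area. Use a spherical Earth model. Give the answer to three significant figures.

139000 km²

The Mercator projection is conformal; its linear scale factor is the same in every direction and equals sec φ = 1/cos φ.
Areal scale = k² = sec²φ = 1/cos²(34.9°) = 1/0.8202² = 1.487.
True area = apparent / (areal scale) = 206000 / 1.487 ≈ 139000 km².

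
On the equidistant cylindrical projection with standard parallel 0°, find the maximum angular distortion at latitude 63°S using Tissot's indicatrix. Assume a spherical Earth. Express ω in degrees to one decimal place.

For the equirectangular projection with φ₀ = 0 (plate carrée), h = 1 along meridians and k = sec φ along parallels.
At 63°: h = 1.000, k = 2.203; principal scales a = 2.203, b = 1.000.
sin(ω/2) = (a − b)/(a + b) = 1.203/3.203 = 0.3755, so ω = 2 arcsin(0.3755) ≈ 44.1°.

44.1°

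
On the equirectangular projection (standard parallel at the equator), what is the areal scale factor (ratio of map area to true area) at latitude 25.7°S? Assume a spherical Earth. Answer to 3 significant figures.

Plate carrée maps x = Rλ, y = Rφ. The meridian scale is h = 1 and the parallel scale is k = 1/cos φ = sec φ.
Areal scale = h·k = 1 × sec φ; at 25.7°, h = 1.000, k = 1.110, so h·k = 1.110.

1.11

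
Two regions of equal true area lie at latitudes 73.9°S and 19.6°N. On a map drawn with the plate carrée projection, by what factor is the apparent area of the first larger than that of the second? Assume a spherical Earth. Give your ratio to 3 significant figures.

3.40

Plate carrée maps x = Rλ, y = Rφ. The meridian scale is h = 1 and the parallel scale is k = 1/cos φ = sec φ.
Areal scale at 73.9°: h·k = 1.000 × 3.606 = 3.606.
Areal scale at 19.6°: h·k = 1.000 × 1.062 = 1.062.
Ratio = 3.606/1.062 ≈ 3.40.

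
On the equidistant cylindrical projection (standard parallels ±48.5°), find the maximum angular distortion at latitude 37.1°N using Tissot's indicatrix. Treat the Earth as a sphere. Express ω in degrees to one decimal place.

10.6°

With standard parallel φ₀ = 48.5°, the equirectangular projection gives x = Rλ cos φ₀, y = Rφ, so h = 1 and k = cos 48.5° / cos φ.
At 37.1°: h = 1.000, k = 0.8308; principal scales a = 1.000, b = 0.8308.
sin(ω/2) = (a − b)/(a + b) = 0.1692/1.831 = 0.09243, so ω = 2 arcsin(0.09243) ≈ 10.6°.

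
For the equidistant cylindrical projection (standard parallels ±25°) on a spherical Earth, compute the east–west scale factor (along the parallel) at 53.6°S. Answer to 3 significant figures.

1.53

In the equirectangular projection with standard parallel φ₀ = 25° (x = Rλ cos φ₀, y = Rφ), meridians are true-scale (h = 1) and the parallel scale is k = cos φ₀ / cos φ.
k = cos 25° / cos 53.6° = 0.9063/0.5934 = 1.527.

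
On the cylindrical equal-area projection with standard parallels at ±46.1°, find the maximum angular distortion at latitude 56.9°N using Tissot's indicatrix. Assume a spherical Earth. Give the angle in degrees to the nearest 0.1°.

A cylindrical equal-area projection with standard parallel φ₀ has meridian scale h = cos φ / cos φ₀ and parallel scale k = cos φ₀ / cos φ (so areas are preserved, h·k = 1).
At 56.9°: h = 0.7876, k = 1.270; principal scales a = 1.270, b = 0.7876.
sin(ω/2) = (a − b)/(a + b) = 0.4822/2.057 = 0.2344, so ω = 2 arcsin(0.2344) ≈ 27.1°.

27.1°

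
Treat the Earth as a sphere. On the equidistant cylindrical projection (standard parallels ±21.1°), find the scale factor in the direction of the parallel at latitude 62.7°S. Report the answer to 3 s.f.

In the equirectangular projection with standard parallel φ₀ = 21.1° (x = Rλ cos φ₀, y = Rφ), meridians are true-scale (h = 1) and the parallel scale is k = cos φ₀ / cos φ.
k = cos 21.1° / cos 62.7° = 0.9330/0.4586 = 2.034.

2.03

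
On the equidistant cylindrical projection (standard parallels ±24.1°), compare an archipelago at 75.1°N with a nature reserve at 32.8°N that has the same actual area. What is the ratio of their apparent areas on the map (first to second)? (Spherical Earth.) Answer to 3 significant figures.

3.27

The equidistant cylindrical projection with φ₀ = 24.1° has h = 1 (meridians true) and k = cos φ₀ / cos φ along parallels.
Areal scale at 75.1°: h·k = 1.000 × 3.550 = 3.550.
Areal scale at 32.8°: h·k = 1.000 × 1.086 = 1.086.
Ratio = 3.550/1.086 ≈ 3.27.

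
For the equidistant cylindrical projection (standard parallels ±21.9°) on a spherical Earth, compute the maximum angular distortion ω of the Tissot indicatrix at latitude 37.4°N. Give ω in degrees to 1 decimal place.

8.9°

The equidistant cylindrical projection with φ₀ = 21.9° has h = 1 (meridians true) and k = cos φ₀ / cos φ along parallels.
At 37.4°: h = 1.000, k = 1.168; principal scales a = 1.168, b = 1.000.
sin(ω/2) = (a − b)/(a + b) = 0.1679/2.168 = 0.07747, so ω = 2 arcsin(0.07747) ≈ 8.9°.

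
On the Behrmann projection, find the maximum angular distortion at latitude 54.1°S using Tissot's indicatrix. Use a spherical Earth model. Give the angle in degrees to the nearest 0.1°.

43.6°

Behrmann is a cylindrical equal-area projection with standard parallels at ±30°. Cylindrical equal-area (φ₀ = 30°): h = cos φ / cos 30° along meridians, k = cos 30° / cos φ along parallels; h·k = 1.
At 54.1°: h = 0.6771, k = 1.477; principal scales a = 1.477, b = 0.6771.
sin(ω/2) = (a − b)/(a + b) = 0.7998/2.154 = 0.3713, so ω = 2 arcsin(0.3713) ≈ 43.6°.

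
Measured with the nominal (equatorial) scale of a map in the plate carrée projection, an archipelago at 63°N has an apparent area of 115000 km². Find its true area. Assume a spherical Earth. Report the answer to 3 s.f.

For the equirectangular projection with φ₀ = 0 (plate carrée), h = 1 along meridians and k = sec φ along parallels.
Areal scale = h·k = 1 × sec φ; at 63°, h = 1.000, k = 2.203, so h·k = 2.203.
True area = apparent / (areal scale) = 115000 / 2.203 ≈ 52200 km².

52200 km²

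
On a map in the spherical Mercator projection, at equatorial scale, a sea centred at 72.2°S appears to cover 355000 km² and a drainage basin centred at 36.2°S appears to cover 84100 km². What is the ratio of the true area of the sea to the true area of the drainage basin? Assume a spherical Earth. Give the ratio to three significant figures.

Mercator's areal exaggeration is sec²φ; hence true area = (apparent area) · cos²φ.
True area of sea: 355000 × cos²(72.2°) = 355000 × 0.09345 = 33170 km².
True area of drainage basin: 84100 × cos²(36.2°) = 84100 × 0.6512 = 54760 km².
Ratio = 33170 / 54760 ≈ 0.606.

0.606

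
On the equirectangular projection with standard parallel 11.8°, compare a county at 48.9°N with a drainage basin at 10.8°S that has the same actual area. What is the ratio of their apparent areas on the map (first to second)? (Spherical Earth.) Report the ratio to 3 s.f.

1.49

In the equirectangular projection with standard parallel φ₀ = 11.8° (x = Rλ cos φ₀, y = Rφ), meridians are true-scale (h = 1) and the parallel scale is k = cos φ₀ / cos φ.
Areal scale at 48.9°: h·k = 1.000 × 1.489 = 1.489.
Areal scale at 10.8°: h·k = 1.000 × 0.9965 = 0.9965.
Ratio = 1.489/0.9965 ≈ 1.49.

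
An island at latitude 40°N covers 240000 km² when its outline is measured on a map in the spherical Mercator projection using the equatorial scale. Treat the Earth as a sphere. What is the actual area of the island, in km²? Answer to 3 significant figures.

141000 km²

For Mercator, h = k = sec φ (a conformal cylindrical projection has a single point scale, 1/cos φ).
Areal scale = k² = sec²φ = 1/cos²(40°) = 1/0.7660² = 1.704.
True area = apparent / (areal scale) = 240000 / 1.704 ≈ 141000 km².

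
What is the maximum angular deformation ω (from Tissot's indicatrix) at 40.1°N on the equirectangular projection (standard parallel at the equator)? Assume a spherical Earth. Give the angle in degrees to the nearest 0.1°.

For the equirectangular projection with φ₀ = 0 (plate carrée), h = 1 along meridians and k = sec φ along parallels.
At 40.1°: h = 1.000, k = 1.307; principal scales a = 1.307, b = 1.000.
sin(ω/2) = (a − b)/(a + b) = 0.3073/2.307 = 0.1332, so ω = 2 arcsin(0.1332) ≈ 15.3°.

15.3°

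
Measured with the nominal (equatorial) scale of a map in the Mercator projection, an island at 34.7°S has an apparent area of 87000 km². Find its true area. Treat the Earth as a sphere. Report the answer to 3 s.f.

58800 km²

Mercator is conformal, so the point scale is isotropic: h = k = sec φ = 1/cos φ.
Areal scale = k² = sec²φ = 1/cos²(34.7°) = 1/0.8221² = 1.479.
True area = apparent / (areal scale) = 87000 / 1.479 ≈ 58800 km².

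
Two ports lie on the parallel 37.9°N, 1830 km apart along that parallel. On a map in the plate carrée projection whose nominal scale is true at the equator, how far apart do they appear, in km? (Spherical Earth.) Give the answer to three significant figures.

2320 km

In the plate carrée (x = Rλ, y = Rφ), meridians are true-scale (h = 1) and parallels are stretched by k = sec φ.
Along the parallel, k = sec 37.9° = 1/0.7891 = 1.267.
Map distance = 1830 × 1.267 ≈ 2320 km.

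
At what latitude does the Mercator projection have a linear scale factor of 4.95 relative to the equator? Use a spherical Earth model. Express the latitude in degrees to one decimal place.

78.3°

Mercator scale is k = sec φ = 1/cos φ.
1/cos φ = 4.95  ⇒  cos φ = 0.2020  ⇒  φ = arccos(0.2020) ≈ 78.3°.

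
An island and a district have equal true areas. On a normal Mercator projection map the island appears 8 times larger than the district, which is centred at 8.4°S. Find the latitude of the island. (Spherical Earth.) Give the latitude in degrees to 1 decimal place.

For equal true areas on Mercator, apparent areas scale as sec²φ, so the ratio is cos²φ₂ / cos²φ₁.
cos²φ₂ / cos²φ₁ = 8  ⇒  cos φ₁ = cos 8.4° / √8 = 0.9893/2.828 = 0.3498.
φ₁ = arccos(0.3498) ≈ 69.5°.

69.5°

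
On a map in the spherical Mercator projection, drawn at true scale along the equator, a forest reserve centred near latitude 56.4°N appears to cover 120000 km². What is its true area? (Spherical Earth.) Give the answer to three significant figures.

36700 km²

Mercator is conformal, so the point scale is isotropic: h = k = sec φ = 1/cos φ.
Areal scale = k² = sec²φ = 1/cos²(56.4°) = 1/0.5534² = 3.265.
True area = apparent / (areal scale) = 120000 / 3.265 ≈ 36700 km².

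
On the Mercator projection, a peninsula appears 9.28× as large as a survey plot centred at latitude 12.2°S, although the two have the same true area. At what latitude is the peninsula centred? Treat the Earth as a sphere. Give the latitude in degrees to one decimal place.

Mercator areal scale is sec²φ, so apparent-area ratio = sec²φ₁ / sec²φ₂ = cos²φ₂ / cos²φ₁.
cos²φ₂ / cos²φ₁ = 9.28  ⇒  cos φ₁ = cos 12.2° / √9.28 = 0.9774/3.046 = 0.3209.
φ₁ = arccos(0.3209) ≈ 71.3°.

71.3°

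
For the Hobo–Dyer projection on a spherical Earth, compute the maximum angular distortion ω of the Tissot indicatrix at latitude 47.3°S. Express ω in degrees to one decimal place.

17.9°

Hobo–Dyer is a cylindrical equal-area projection with standard parallels at ±37.5°. For cylindrical equal-area with standard parallel φ₀, h = cos φ / cos φ₀ and k = cos φ₀ / cos φ, so h·k = 1.
At 47.3°: h = 0.8548, k = 1.170; principal scales a = 1.170, b = 0.8548.
sin(ω/2) = (a − b)/(a + b) = 0.3151/2.025 = 0.1556, so ω = 2 arcsin(0.1556) ≈ 17.9°.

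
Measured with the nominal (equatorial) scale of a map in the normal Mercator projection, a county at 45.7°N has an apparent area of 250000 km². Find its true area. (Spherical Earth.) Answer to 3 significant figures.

122000 km²

For Mercator, h = k = sec φ (a conformal cylindrical projection has a single point scale, 1/cos φ).
Areal scale = k² = sec²φ = 1/cos²(45.7°) = 1/0.6984² = 2.050.
True area = apparent / (areal scale) = 250000 / 2.050 ≈ 122000 km².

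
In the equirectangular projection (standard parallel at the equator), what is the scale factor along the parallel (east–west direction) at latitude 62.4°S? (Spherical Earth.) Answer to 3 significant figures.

In the plate carrée (x = Rλ, y = Rφ), meridians are true-scale (h = 1) and parallels are stretched by k = sec φ.
k = 1/cos 62.4° = 1/0.4633 = 2.158.

2.16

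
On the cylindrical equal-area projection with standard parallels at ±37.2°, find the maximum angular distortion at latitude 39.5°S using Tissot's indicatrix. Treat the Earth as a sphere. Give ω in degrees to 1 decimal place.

3.6°

Cylindrical equal-area (φ₀ = 37.2°): h = cos φ / cos 37.2° along meridians, k = cos 37.2° / cos φ along parallels; h·k = 1.
At 39.5°: h = 0.9687, k = 1.032; principal scales a = 1.032, b = 0.9687.
sin(ω/2) = (a − b)/(a + b) = 0.06354/2.001 = 0.03176, so ω = 2 arcsin(0.03176) ≈ 3.6°.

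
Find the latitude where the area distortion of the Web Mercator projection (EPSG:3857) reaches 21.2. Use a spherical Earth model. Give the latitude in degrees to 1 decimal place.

77.5°

Mercator areal scale is sec²φ.
sec²φ = 21.2  ⇒  cos²φ = 0.04717  ⇒  cos φ = 0.2172.
φ = arccos(0.2172) ≈ 77.5°.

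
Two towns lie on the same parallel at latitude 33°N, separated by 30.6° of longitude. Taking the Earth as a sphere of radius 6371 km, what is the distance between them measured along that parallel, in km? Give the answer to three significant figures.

2850 km

Arc length along a parallel = R cos φ · Δλ (with Δλ in radians).
= 6371 × cos 33° × (30.6° × π/180) = 6371 × 0.8387 × 0.5341 ≈ 2850 km.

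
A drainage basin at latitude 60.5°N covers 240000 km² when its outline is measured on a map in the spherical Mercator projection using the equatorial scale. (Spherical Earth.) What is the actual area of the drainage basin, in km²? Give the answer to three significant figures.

For Mercator, h = k = sec φ (a conformal cylindrical projection has a single point scale, 1/cos φ).
Areal scale = k² = sec²φ = 1/cos²(60.5°) = 1/0.4924² = 4.124.
True area = apparent / (areal scale) = 240000 / 4.124 ≈ 58200 km².

58200 km²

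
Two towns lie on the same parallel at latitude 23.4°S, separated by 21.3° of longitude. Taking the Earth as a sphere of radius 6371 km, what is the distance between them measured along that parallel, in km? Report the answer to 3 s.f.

2170 km

Arc length along a parallel = R cos φ · Δλ (with Δλ in radians).
= 6371 × cos 23.4° × (21.3° × π/180) = 6371 × 0.9178 × 0.3718 ≈ 2170 km.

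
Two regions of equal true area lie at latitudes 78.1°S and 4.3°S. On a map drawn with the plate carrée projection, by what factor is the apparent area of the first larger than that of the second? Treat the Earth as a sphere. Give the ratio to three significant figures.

4.84

Plate carrée maps x = Rλ, y = Rφ. The meridian scale is h = 1 and the parallel scale is k = 1/cos φ = sec φ.
Areal scale at 78.1°: h·k = 1.000 × 4.850 = 4.850.
Areal scale at 4.3°: h·k = 1.000 × 1.003 = 1.003.
Ratio = 4.850/1.003 ≈ 4.84.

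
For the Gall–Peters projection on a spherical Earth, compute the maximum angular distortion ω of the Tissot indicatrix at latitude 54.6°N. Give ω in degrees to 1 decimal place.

22.7°

Gall–Peters is a cylindrical equal-area projection with standard parallels at ±45°. Cylindrical equal-area (φ₀ = 45°): h = cos φ / cos 45° along meridians, k = cos 45° / cos φ along parallels; h·k = 1.
At 54.6°: h = 0.8192, k = 1.221; principal scales a = 1.221, b = 0.8192.
sin(ω/2) = (a − b)/(a + b) = 0.4014/2.040 = 0.1968, so ω = 2 arcsin(0.1968) ≈ 22.7°.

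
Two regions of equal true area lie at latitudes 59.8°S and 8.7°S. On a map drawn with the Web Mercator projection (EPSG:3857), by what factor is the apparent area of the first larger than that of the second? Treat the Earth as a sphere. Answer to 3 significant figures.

Mercator is conformal with k = sec φ, so areal scale = k² = sec²φ.
At 59.8°: sec²(59.8°) = 1/0.5030² = 3.952.
At 8.7°: sec²(8.7°) = 1/0.9885² = 1.023.
Ratio = 3.952/1.023 = cos²(8.7°)/cos²(59.8°) ≈ 3.86.

3.86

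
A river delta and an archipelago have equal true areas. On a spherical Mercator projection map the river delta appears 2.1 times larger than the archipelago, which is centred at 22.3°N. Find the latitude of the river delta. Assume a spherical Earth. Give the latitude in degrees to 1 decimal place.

50.3°

On Mercator, (apparent₁)/(apparent₂) = sec²φ₁ / sec²φ₂ when true areas are equal.
cos²φ₂ / cos²φ₁ = 2.1  ⇒  cos φ₁ = cos 22.3° / √2.1 = 0.9252/1.449 = 0.6385.
φ₁ = arccos(0.6385) ≈ 50.3°.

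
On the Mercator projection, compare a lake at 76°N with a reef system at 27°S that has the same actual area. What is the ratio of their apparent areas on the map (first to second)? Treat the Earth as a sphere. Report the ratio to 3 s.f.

13.6

Mercator is conformal with k = sec φ, so areal scale = k² = sec²φ.
At 76°: sec²(76°) = 1/0.2419² = 17.09.
At 27°: sec²(27°) = 1/0.8910² = 1.260.
Ratio = 17.09/1.260 = cos²(27°)/cos²(76°) ≈ 13.6.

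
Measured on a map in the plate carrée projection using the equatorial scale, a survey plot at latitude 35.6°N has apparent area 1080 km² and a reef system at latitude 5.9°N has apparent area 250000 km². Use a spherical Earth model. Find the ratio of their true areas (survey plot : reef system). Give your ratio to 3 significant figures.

On the plate carrée, areal scale = h·k = 1 × sec φ, so true area = apparent × cos φ.
True area of survey plot: 1080 × cos(35.6°) = 1080 × 0.8131 = 878.1 km².
True area of reef system: 250000 × cos(5.9°) = 250000 × 0.9947 = 248700 km².
Ratio = 878.1 / 248700 ≈ 0.00353.

0.00353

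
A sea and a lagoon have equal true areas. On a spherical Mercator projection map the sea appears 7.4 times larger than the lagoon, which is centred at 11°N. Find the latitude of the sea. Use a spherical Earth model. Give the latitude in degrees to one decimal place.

68.8°

Mercator areal scale is sec²φ, so apparent-area ratio = sec²φ₁ / sec²φ₂ = cos²φ₂ / cos²φ₁.
cos²φ₂ / cos²φ₁ = 7.4  ⇒  cos φ₁ = cos 11° / √7.4 = 0.9816/2.720 = 0.3609.
φ₁ = arccos(0.3609) ≈ 68.8°.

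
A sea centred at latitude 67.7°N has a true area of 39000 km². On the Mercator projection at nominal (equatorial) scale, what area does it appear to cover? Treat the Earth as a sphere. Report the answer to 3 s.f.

For Mercator, h = k = sec φ (a conformal cylindrical projection has a single point scale, 1/cos φ).
Areal scale = k² = sec²φ = 1/cos²(67.7°) = 1/0.3795² = 6.945.
Apparent area = 39000 × 6.945 ≈ 271000 km².

271000 km²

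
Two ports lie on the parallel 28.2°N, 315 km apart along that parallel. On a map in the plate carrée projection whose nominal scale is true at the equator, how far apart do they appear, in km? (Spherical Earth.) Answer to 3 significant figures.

Plate carrée maps x = Rλ, y = Rφ. The meridian scale is h = 1 and the parallel scale is k = 1/cos φ = sec φ.
Along the parallel, k = sec 28.2° = 1/0.8813 = 1.135.
Map distance = 315 × 1.135 ≈ 357 km.

357 km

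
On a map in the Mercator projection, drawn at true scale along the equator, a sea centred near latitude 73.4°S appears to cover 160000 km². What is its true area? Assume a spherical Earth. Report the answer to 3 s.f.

For Mercator, h = k = sec φ (a conformal cylindrical projection has a single point scale, 1/cos φ).
Areal scale = k² = sec²φ = 1/cos²(73.4°) = 1/0.2857² = 12.25.
True area = apparent / (areal scale) = 160000 / 12.25 ≈ 13100 km².

13100 km²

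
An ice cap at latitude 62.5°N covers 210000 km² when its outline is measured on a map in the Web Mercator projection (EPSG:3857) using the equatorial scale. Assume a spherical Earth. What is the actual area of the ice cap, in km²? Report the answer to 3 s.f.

44800 km²

For Mercator, h = k = sec φ (a conformal cylindrical projection has a single point scale, 1/cos φ).
Areal scale = k² = sec²φ = 1/cos²(62.5°) = 1/0.4617² = 4.690.
True area = apparent / (areal scale) = 210000 / 4.690 ≈ 44800 km².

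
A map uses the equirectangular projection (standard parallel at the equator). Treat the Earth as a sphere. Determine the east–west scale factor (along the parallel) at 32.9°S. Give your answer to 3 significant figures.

1.19

For the equirectangular projection with φ₀ = 0 (plate carrée), h = 1 along meridians and k = sec φ along parallels.
k = 1/cos 32.9° = 1/0.8396 = 1.191.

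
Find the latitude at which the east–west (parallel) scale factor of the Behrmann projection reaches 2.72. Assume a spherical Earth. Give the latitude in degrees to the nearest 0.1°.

Behrmann is a cylindrical equal-area projection with standard parallels at ±30°. For cylindrical equal-area with standard parallel φ₀, h = cos φ / cos φ₀ and k = cos φ₀ / cos φ, so h·k = 1.
k = cos φ₀ / cos φ = 2.72  ⇒  cos φ = cos 30° / 2.72 = 0.3184.
φ = arccos(0.3184) ≈ 71.4°.

71.4°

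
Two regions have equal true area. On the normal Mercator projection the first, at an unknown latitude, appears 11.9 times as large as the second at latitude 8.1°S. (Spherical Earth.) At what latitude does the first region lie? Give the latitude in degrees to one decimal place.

73.3°

For equal true areas on Mercator, apparent areas scale as sec²φ, so the ratio is cos²φ₂ / cos²φ₁.
cos²φ₂ / cos²φ₁ = 11.9  ⇒  cos φ₁ = cos 8.1° / √11.9 = 0.9900/3.450 = 0.2870.
φ₁ = arccos(0.2870) ≈ 73.3°.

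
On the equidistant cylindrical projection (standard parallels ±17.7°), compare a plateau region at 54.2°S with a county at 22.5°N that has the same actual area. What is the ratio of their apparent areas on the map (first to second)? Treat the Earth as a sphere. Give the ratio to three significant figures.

1.58

With standard parallel φ₀ = 17.7°, the equirectangular projection gives x = Rλ cos φ₀, y = Rφ, so h = 1 and k = cos 17.7° / cos φ.
Areal scale at 54.2°: h·k = 1.000 × 1.629 = 1.629.
Areal scale at 22.5°: h·k = 1.000 × 1.031 = 1.031.
Ratio = 1.629/1.031 ≈ 1.58.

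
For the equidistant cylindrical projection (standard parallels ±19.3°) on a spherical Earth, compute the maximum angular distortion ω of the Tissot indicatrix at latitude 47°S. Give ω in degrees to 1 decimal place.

18.5°

In the equirectangular projection with standard parallel φ₀ = 19.3° (x = Rλ cos φ₀, y = Rφ), meridians are true-scale (h = 1) and the parallel scale is k = cos φ₀ / cos φ.
At 47°: h = 1.000, k = 1.384; principal scales a = 1.384, b = 1.000.
sin(ω/2) = (a − b)/(a + b) = 0.3839/2.384 = 0.1610, so ω = 2 arcsin(0.1610) ≈ 18.5°.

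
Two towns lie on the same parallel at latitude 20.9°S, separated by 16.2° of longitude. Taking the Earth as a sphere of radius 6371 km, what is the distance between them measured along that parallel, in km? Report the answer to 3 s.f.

Arc length along a parallel = R cos φ · Δλ (with Δλ in radians).
= 6371 × cos 20.9° × (16.2° × π/180) = 6371 × 0.9342 × 0.2827 ≈ 1680 km.

1680 km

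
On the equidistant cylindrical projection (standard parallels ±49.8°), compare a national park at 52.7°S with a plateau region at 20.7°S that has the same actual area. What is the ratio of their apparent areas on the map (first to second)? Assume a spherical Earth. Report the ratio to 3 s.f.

1.54

In the equirectangular projection with standard parallel φ₀ = 49.8° (x = Rλ cos φ₀, y = Rφ), meridians are true-scale (h = 1) and the parallel scale is k = cos φ₀ / cos φ.
Areal scale at 52.7°: h·k = 1.000 × 1.065 = 1.065.
Areal scale at 20.7°: h·k = 1.000 × 0.6900 = 0.6900.
Ratio = 1.065/0.6900 ≈ 1.54.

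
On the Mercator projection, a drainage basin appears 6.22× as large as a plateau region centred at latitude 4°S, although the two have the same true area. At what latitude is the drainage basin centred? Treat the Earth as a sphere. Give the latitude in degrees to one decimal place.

On Mercator, (apparent₁)/(apparent₂) = sec²φ₁ / sec²φ₂ when true areas are equal.
cos²φ₂ / cos²φ₁ = 6.22  ⇒  cos φ₁ = cos 4° / √6.22 = 0.9976/2.494 = 0.4000.
φ₁ = arccos(0.4000) ≈ 66.4°.

66.4°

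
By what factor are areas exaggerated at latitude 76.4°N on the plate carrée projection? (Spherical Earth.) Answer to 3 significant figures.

4.25

In the plate carrée (x = Rλ, y = Rφ), meridians are true-scale (h = 1) and parallels are stretched by k = sec φ.
Areal scale = h·k = 1 × sec φ; at 76.4°, h = 1.000, k = 4.253, so h·k = 4.253.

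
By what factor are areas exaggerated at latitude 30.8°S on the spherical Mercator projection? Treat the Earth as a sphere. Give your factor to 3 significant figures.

For Mercator, h = k = sec φ (a conformal cylindrical projection has a single point scale, 1/cos φ).
Areal scale = k² = sec²φ = 1/cos²(30.8°) = 1/0.8590² = 1.355.

1.36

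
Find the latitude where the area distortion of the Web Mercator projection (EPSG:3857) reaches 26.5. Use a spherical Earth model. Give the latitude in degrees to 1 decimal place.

Mercator areal scale is sec²φ.
sec²φ = 26.5  ⇒  cos²φ = 0.03774  ⇒  cos φ = 0.1943.
φ = arccos(0.1943) ≈ 78.8°.

78.8°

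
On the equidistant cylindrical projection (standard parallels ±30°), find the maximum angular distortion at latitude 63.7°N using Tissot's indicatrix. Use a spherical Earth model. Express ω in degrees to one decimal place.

With standard parallel φ₀ = 30°, the equirectangular projection gives x = Rλ cos φ₀, y = Rφ, so h = 1 and k = cos 30° / cos φ.
At 63.7°: h = 1.000, k = 1.955; principal scales a = 1.955, b = 1.000.
sin(ω/2) = (a − b)/(a + b) = 0.9546/2.955 = 0.3231, so ω = 2 arcsin(0.3231) ≈ 37.7°.

37.7°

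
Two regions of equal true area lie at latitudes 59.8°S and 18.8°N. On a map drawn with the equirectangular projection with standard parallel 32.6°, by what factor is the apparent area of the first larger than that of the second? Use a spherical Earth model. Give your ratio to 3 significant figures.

1.88

In the equirectangular projection with standard parallel φ₀ = 32.6° (x = Rλ cos φ₀, y = Rφ), meridians are true-scale (h = 1) and the parallel scale is k = cos φ₀ / cos φ.
Areal scale at 59.8°: h·k = 1.000 × 1.675 = 1.675.
Areal scale at 18.8°: h·k = 1.000 × 0.8899 = 0.8899.
Ratio = 1.675/0.8899 ≈ 1.88.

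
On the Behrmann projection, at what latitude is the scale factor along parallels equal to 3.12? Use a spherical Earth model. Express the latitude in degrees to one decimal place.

73.9°

Behrmann is a cylindrical equal-area projection with standard parallels at ±30°. A cylindrical equal-area projection with standard parallel φ₀ has meridian scale h = cos φ / cos φ₀ and parallel scale k = cos φ₀ / cos φ (so areas are preserved, h·k = 1).
k = cos φ₀ / cos φ = 3.12  ⇒  cos φ = cos 30° / 3.12 = 0.2776.
φ = arccos(0.2776) ≈ 73.9°.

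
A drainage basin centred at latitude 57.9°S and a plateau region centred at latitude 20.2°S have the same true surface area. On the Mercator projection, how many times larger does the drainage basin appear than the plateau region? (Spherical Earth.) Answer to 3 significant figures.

3.12

On Mercator, area is exaggerated by sec²φ = 1/cos²φ.
At 57.9°: sec²(57.9°) = 1/0.5314² = 3.541.
At 20.2°: sec²(20.2°) = 1/0.9385² = 1.135.
Ratio = 3.541/1.135 = cos²(20.2°)/cos²(57.9°) ≈ 3.12.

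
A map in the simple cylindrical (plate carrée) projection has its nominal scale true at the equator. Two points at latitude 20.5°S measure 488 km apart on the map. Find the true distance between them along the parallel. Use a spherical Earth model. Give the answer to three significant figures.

457 km

In the plate carrée (x = Rλ, y = Rφ), meridians are true-scale (h = 1) and parallels are stretched by k = sec φ.
Along the parallel at 20.5°, map distances are exaggerated by k = sec 20.5° = 1.068.
True distance = 488 / 1.068 = 488 × cos 20.5° ≈ 457 km.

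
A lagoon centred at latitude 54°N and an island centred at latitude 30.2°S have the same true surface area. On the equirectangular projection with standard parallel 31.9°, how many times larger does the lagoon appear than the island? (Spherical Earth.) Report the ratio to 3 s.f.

The equidistant cylindrical projection with φ₀ = 31.9° has h = 1 (meridians true) and k = cos φ₀ / cos φ along parallels.
Areal scale at 54°: h·k = 1.000 × 1.444 = 1.444.
Areal scale at 30.2°: h·k = 1.000 × 0.9823 = 0.9823.
Ratio = 1.444/0.9823 ≈ 1.47.

1.47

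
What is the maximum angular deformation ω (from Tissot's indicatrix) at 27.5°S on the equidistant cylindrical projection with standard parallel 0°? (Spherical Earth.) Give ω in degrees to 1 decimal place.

Plate carrée maps x = Rλ, y = Rφ. The meridian scale is h = 1 and the parallel scale is k = 1/cos φ = sec φ.
At 27.5°: h = 1.000, k = 1.127; principal scales a = 1.127, b = 1.000.
sin(ω/2) = (a − b)/(a + b) = 0.1274/2.127 = 0.05988, so ω = 2 arcsin(0.05988) ≈ 6.9°.

6.9°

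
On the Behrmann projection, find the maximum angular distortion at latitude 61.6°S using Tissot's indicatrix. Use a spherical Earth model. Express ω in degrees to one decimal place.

Behrmann is a cylindrical equal-area projection with standard parallels at ±30°. A cylindrical equal-area projection with standard parallel φ₀ has meridian scale h = cos φ / cos φ₀ and parallel scale k = cos φ₀ / cos φ (so areas are preserved, h·k = 1).
At 61.6°: h = 0.5492, k = 1.821; principal scales a = 1.821, b = 0.5492.
sin(ω/2) = (a − b)/(a + b) = 1.272/2.370 = 0.5365, so ω = 2 arcsin(0.5365) ≈ 64.9°.

64.9°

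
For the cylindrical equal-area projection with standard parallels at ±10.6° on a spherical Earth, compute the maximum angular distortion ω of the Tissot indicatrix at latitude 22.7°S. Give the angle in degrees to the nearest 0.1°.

7.3°

Cylindrical equal-area (φ₀ = 10.6°): h = cos φ / cos 10.6° along meridians, k = cos 10.6° / cos φ along parallels; h·k = 1.
At 22.7°: h = 0.9386, k = 1.065; principal scales a = 1.065, b = 0.9386.
sin(ω/2) = (a − b)/(a + b) = 0.1269/2.004 = 0.06333, so ω = 2 arcsin(0.06333) ≈ 7.3°.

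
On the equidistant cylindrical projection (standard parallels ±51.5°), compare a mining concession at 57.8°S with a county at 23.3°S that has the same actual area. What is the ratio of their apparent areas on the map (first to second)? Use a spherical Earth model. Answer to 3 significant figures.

1.72

In the equirectangular projection with standard parallel φ₀ = 51.5° (x = Rλ cos φ₀, y = Rφ), meridians are true-scale (h = 1) and the parallel scale is k = cos φ₀ / cos φ.
Areal scale at 57.8°: h·k = 1.000 × 1.168 = 1.168.
Areal scale at 23.3°: h·k = 1.000 × 0.6778 = 0.6778.
Ratio = 1.168/0.6778 ≈ 1.72.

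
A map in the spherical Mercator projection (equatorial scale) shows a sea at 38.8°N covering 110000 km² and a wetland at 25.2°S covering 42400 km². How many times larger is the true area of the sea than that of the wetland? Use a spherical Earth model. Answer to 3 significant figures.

1.92

On Mercator the areal scale is sec²φ, so true area = apparent × cos²φ.
True area of sea: 110000 × cos²(38.8°) = 110000 × 0.6074 = 66810 km².
True area of wetland: 42400 × cos²(25.2°) = 42400 × 0.8187 = 34710 km².
Ratio = 66810 / 34710 ≈ 1.92.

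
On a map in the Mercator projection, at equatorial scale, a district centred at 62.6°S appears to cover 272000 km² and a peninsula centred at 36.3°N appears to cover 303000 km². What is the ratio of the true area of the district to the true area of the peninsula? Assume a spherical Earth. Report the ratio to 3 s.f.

0.293

Since Mercator area scale is 1/cos²φ, the true area equals the apparent area multiplied by cos²φ.
True area of district: 272000 × cos²(62.6°) = 272000 × 0.2118 = 57610 km².
True area of peninsula: 303000 × cos²(36.3°) = 303000 × 0.6495 = 196800 km².
Ratio = 57610 / 196800 ≈ 0.293.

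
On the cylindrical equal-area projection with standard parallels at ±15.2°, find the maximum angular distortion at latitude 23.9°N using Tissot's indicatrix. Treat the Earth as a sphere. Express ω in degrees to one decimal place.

A cylindrical equal-area projection with standard parallel φ₀ has meridian scale h = cos φ / cos φ₀ and parallel scale k = cos φ₀ / cos φ (so areas are preserved, h·k = 1).
At 23.9°: h = 0.9474, k = 1.056; principal scales a = 1.056, b = 0.9474.
sin(ω/2) = (a − b)/(a + b) = 0.1081/2.003 = 0.05398, so ω = 2 arcsin(0.05398) ≈ 6.2°.

6.2°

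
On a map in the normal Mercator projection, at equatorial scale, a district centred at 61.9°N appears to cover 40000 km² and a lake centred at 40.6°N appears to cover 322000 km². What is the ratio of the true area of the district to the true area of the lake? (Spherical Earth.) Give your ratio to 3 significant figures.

0.0478

On Mercator the areal scale is sec²φ, so true area = apparent × cos²φ.
True area of district: 40000 × cos²(61.9°) = 40000 × 0.2219 = 8874 km².
True area of lake: 322000 × cos²(40.6°) = 322000 × 0.5765 = 185600 km².
Ratio = 8874 / 185600 ≈ 0.0478.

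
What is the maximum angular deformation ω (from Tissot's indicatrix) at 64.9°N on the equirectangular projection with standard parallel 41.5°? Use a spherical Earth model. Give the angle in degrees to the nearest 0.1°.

32.1°

With standard parallel φ₀ = 41.5°, the equirectangular projection gives x = Rλ cos φ₀, y = Rφ, so h = 1 and k = cos 41.5° / cos φ.
At 64.9°: h = 1.000, k = 1.766; principal scales a = 1.766, b = 1.000.
sin(ω/2) = (a − b)/(a + b) = 0.7656/2.766 = 0.2768, so ω = 2 arcsin(0.2768) ≈ 32.1°.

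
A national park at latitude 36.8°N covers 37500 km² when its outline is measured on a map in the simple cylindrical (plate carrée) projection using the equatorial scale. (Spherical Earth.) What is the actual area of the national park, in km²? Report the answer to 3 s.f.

30000 km²

Plate carrée maps x = Rλ, y = Rφ. The meridian scale is h = 1 and the parallel scale is k = 1/cos φ = sec φ.
Areal scale = h·k = 1 × sec φ; at 36.8°, h = 1.000, k = 1.249, so h·k = 1.249.
True area = apparent / (areal scale) = 37500 / 1.249 ≈ 30000 km².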